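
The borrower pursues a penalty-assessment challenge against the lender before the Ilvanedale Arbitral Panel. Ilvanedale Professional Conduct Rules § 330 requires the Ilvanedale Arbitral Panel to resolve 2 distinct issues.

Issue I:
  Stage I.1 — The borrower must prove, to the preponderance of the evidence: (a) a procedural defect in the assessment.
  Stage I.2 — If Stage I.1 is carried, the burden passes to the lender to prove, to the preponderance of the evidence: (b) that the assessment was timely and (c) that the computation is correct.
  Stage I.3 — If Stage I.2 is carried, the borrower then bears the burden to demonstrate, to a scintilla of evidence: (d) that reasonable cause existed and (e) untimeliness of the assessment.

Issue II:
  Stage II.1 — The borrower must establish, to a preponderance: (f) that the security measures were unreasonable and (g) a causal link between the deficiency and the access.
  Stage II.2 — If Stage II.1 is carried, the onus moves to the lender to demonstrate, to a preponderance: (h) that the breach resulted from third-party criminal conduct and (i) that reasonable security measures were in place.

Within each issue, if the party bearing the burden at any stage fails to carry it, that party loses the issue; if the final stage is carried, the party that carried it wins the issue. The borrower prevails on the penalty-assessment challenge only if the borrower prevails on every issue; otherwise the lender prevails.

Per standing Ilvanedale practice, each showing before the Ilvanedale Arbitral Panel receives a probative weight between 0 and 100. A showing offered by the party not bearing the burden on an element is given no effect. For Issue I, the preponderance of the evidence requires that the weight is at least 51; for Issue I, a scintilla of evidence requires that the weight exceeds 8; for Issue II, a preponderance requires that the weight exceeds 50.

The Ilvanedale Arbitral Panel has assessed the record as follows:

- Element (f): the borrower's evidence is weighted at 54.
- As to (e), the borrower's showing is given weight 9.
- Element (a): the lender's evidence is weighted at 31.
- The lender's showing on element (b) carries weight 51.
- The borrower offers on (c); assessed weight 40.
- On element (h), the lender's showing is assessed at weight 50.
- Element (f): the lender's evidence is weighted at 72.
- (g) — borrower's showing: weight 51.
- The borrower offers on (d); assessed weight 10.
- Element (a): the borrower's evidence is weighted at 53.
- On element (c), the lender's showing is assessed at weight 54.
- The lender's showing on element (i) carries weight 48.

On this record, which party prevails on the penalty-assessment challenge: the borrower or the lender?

borrower

— Issue I —
Stage I.1 (borrower, the preponderance of the evidence, weight is at least 51): (a) 53 (lender's 31 disregarded) ≥ 51 — meets.
  All elements met. The burden passes to the lender.
Stage I.2 (lender, the preponderance of the evidence, weight is at least 51): (b) 51 ≥ 51 — meets; (c) 54 (borrower's 40 disregarded) ≥ 51 — meets.
  Stage I.2 carried; the burden shifts to the borrower.
Stage I.3 (borrower, a scintilla of evidence, weight exceeds 8): (d) 10 > 8 — meets; (e) 9 > 8 — meets.
  The borrower carries the last stage.
With every stage satisfied, the borrower prevails on this issue.
— Issue II —
At Stage II.1 the borrower must meet a preponderance (weight exceeds 50): on (f) the weight is 54 (the lender's 72 is given no effect), > 50, so (f) meets the standard; on (g) the weight is 51, > 50, so (g) meets the standard.
  The borrower carries Stage II.1; the lender now bears the burden.
At Stage II.2 the lender must meet a preponderance (weight exceeds 50): on (h) the weight is 50, ≤ 50, so (h) does not meet the standard; on (i) the weight is 48, which does not exceed 50, so (i) does not meet the standard.
  Stage II.2 not carried; the lender fails its burden.
The borrower prevails on this issue.
Per-issue: Issue I → borrower; Issue II → borrower. The borrower must prevail on every issue; overall, the borrower prevails.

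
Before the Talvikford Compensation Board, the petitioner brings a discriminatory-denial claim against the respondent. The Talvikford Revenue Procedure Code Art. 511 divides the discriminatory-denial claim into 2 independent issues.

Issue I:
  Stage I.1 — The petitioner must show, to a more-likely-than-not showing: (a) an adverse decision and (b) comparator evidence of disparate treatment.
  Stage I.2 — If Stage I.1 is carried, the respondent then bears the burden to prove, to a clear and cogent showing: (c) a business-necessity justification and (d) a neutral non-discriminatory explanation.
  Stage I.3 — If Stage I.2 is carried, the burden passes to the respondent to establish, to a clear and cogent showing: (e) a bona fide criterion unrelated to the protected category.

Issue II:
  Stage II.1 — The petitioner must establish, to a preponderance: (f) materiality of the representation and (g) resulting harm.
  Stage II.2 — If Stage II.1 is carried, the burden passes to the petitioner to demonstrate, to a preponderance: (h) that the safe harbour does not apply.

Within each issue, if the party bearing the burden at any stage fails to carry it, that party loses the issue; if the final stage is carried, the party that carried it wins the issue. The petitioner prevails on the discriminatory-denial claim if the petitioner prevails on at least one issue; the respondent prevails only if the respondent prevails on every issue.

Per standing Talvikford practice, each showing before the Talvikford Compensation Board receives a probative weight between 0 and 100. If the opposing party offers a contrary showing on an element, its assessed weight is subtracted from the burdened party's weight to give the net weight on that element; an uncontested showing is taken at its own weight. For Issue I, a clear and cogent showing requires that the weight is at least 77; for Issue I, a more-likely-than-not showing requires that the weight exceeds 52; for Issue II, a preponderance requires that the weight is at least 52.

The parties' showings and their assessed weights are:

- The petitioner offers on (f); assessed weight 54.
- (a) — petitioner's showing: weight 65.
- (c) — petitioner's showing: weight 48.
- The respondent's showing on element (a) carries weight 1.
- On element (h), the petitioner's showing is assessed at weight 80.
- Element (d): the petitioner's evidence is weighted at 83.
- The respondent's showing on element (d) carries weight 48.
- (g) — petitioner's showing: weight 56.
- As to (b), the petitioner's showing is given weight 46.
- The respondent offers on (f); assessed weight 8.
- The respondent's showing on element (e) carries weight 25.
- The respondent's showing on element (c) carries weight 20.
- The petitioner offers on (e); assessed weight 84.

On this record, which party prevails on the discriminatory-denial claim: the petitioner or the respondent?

— Issue I —
At Stage I.1 the petitioner must meet a more-likely-than-not showing (weight exceeds 52): on (a) the weight is 65 less the opposing 1 gives net 64, > 52, so (a) meets the standard; on (b) the weight is 46, which does not exceed 52, so (b) does not meet the standard.
  Not every element is met, so the petitioner fails to carry Stage I.1.
The analysis ends at Stage I.1; the respondent prevails on this issue.
— Issue II —
Stage II.1 (petitioner, a preponderance, weight is at least 52): (f) net 54−8=46 < 52 — fails; (g) 56 ≥ 52 — meets.
  The petitioner does not carry Stage II.1.
The respondent prevails on this issue.
Per-issue: Issue I → respondent; Issue II → respondent. The petitioner must prevail on at least one issue; overall, the respondent prevails.

respondent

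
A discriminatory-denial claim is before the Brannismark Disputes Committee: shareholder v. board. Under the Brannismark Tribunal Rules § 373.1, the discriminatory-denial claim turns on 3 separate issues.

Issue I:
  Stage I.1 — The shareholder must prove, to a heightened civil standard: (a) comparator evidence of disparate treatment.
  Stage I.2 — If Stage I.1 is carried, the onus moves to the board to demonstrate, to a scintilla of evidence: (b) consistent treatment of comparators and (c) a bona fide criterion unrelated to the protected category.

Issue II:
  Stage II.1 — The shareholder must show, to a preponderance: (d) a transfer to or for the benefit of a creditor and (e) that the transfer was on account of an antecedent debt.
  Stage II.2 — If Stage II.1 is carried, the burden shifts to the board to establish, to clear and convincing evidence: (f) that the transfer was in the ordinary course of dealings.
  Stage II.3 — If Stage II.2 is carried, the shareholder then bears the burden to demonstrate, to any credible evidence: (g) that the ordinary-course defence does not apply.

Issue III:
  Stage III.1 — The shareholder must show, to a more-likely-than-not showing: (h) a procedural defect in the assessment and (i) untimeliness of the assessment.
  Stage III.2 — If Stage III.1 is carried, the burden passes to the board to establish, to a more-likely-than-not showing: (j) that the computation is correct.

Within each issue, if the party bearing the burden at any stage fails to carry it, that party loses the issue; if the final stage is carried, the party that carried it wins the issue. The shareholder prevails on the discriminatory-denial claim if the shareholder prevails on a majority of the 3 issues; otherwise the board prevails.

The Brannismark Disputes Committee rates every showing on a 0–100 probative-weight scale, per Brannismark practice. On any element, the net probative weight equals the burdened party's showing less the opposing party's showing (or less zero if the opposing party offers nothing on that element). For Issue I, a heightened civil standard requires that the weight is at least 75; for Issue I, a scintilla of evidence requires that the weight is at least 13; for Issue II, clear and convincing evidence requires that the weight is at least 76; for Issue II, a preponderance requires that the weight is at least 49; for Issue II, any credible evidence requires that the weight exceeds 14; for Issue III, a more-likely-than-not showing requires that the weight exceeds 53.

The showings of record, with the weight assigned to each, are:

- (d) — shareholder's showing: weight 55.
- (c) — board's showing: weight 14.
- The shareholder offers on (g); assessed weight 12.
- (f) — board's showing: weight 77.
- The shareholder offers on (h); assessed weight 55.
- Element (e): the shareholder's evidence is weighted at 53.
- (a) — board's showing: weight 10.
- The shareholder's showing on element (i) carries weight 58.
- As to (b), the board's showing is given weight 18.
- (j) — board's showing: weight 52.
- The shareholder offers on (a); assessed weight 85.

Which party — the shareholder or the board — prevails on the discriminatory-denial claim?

— Issue I —
Stage I.1 — burden on shareholder; standard: a heightened civil standard (weight is at least 75).
    (a): 85 − 10 = 75 ≥ 75 [met]
  All elements met. The burden passes to the board.
Stage I.2 — burden on board; standard: a scintilla of evidence (weight is at least 13).
    (b): 18 ≥ 13 [met]
    (c): 14 ≥ 13 [met]
  All elements met at the final stage.
With every stage satisfied, the board prevails on this issue.
— Issue II —
At Stage II.1 the shareholder must meet a preponderance (weight is at least 49): on (d) the weight is 55, ≥ 49, so (d) meets the standard; on (e) the weight is 53, which does reach 49, so (e) meets the standard.
  Stage II.1 carried; the burden shifts to the board.
At Stage II.2 the board must meet clear and convincing evidence (weight is at least 76): on (f) the weight is 77, which does reach 76, so (f) meets the standard.
  Stage II.2 is satisfied; the onus moves to the shareholder.
At Stage II.3 the shareholder must meet any credible evidence (weight exceeds 14): on (g) the weight is 12, ≤ 14, so (g) does not meet the standard.
  Not every element is met, so the shareholder fails to carry Stage II.3.
So the board prevails on this issue.
— Issue III —
Stage III.1 — burden on shareholder; standard: a more-likely-than-not showing (weight exceeds 53).
    (h): 55 > 53 [met]
    (i): 58 > 53 [met]
  Stage III.1 is satisfied; the onus moves to the board.
Stage III.2 — burden on board; standard: a more-likely-than-not showing (weight exceeds 53).
    (j): 52 ≤ 53 [not met]
  The board does not carry Stage III.2.
The shareholder prevails on this issue.
Per-issue: Issue I → board; Issue II → board; Issue III → shareholder. The shareholder must prevail on a majority of issues; overall, the board prevails.

board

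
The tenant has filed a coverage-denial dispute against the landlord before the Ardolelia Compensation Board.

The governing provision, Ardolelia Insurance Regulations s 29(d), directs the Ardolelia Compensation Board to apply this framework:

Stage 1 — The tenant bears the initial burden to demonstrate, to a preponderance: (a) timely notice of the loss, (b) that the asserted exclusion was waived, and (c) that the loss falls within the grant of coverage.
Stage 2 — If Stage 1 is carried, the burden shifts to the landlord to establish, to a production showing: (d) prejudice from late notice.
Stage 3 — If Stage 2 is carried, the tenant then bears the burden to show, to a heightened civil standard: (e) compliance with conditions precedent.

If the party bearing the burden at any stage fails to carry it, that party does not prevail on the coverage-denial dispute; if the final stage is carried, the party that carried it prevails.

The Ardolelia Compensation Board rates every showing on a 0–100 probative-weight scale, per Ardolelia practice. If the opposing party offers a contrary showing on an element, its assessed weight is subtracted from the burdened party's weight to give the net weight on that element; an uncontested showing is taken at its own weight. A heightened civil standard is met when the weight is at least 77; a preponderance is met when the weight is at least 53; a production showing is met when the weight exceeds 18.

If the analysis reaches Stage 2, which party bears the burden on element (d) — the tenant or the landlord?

Stage 2's rule assigns the burden to the landlord (to a production showing).

landlord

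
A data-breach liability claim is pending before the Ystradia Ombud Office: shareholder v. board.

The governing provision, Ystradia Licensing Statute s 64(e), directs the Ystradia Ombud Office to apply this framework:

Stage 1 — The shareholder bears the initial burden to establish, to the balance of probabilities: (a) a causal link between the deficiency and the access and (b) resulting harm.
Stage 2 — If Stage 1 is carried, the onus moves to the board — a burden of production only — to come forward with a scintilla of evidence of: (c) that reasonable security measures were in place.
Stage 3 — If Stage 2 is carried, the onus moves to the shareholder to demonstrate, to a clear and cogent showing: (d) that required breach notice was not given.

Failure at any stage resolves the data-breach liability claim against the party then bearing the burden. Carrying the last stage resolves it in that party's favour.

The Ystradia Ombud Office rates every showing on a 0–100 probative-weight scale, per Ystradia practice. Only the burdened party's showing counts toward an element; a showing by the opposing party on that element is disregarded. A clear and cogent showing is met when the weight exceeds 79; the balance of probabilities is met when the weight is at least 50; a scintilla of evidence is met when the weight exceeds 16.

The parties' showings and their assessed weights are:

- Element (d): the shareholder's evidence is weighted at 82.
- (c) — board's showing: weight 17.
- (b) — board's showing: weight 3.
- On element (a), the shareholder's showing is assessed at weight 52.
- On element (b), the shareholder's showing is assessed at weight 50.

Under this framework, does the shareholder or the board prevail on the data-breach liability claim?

Stage 1 (shareholder, the balance of probabilities, weight is at least 50): (a) 52 ≥ 50 — meets; (b) 50 (board's 3 disregarded) ≥ 50 — meets.
  Stage 1 is satisfied; the onus moves to the board.
Stage 2 (board, a scintilla of evidence, weight exceeds 16): (c) 17 > 16 — meets.
  All elements met. The burden passes to the shareholder.
Stage 3 (shareholder, a clear and cogent showing, weight exceeds 79): (d) 82 > 79 — meets.
  All elements met at the final stage.
All stages carried — the shareholder prevails.

shareholder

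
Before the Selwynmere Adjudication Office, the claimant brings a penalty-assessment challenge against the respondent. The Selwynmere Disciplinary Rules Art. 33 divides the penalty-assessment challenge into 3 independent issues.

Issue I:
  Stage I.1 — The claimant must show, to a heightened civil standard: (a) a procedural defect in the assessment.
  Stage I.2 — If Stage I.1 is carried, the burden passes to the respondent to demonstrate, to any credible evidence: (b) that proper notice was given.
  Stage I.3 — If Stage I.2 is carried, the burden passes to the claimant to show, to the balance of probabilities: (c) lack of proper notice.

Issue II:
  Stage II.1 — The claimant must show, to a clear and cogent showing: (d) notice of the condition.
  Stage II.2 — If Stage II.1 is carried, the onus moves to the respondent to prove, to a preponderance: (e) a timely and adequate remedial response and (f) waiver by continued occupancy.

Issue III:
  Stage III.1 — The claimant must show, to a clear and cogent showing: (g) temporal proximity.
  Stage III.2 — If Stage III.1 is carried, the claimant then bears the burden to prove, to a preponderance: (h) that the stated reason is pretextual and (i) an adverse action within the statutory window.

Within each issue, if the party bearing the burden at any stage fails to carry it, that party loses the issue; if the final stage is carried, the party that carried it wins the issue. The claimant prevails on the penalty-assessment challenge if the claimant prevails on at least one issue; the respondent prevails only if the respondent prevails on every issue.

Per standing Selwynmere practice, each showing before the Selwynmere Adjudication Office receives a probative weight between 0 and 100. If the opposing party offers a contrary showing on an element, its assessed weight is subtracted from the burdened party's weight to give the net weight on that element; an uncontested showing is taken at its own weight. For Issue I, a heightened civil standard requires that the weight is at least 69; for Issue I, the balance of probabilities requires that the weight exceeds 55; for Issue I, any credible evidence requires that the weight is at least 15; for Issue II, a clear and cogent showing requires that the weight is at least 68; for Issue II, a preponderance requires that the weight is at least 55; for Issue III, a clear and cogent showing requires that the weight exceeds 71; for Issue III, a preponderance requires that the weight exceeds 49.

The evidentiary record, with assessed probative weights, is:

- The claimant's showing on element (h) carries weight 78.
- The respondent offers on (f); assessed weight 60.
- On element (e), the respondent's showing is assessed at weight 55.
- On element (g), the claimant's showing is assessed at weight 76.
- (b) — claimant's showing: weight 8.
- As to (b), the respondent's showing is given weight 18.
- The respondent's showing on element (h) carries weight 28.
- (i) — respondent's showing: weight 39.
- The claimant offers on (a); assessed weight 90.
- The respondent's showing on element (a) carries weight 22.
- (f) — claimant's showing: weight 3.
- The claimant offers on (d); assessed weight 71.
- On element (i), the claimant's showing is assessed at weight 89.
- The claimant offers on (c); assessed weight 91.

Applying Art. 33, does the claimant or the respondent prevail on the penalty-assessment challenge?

claimant

— Issue I —
Stage I.1 — burden on claimant; standard: a heightened civil standard (weight is at least 69).
    (a): 90 − 22 = 68 < 69 [not met]
  Not every element is met, so the claimant fails to carry Stage I.1.
The respondent prevails on this issue.
— Issue II —
At Stage II.1 the claimant must meet a clear and cogent showing (weight is at least 68): on (d) the weight is 71, ≥ 68, so (d) meets the standard.
  The claimant carries Stage II.1; the respondent now bears the burden.
At Stage II.2 the respondent must meet a preponderance (weight is at least 55): on (e) the weight is 55, ≥ 55, so (e) meets the standard; on (f) the weight is 60 less the opposing 3 gives net 57, ≥ 55, so (f) meets the standard.
  All elements met at the final stage.
Every stage carried; the respondent prevails on this issue.
— Issue III —
Stage III.1 — burden on claimant; standard: a clear and cogent showing (weight exceeds 71).
    (g): 76 > 71 [met]
  Stage III.1 carried; the burden remains with the claimant.
Stage III.2 — burden on claimant; standard: a preponderance (weight exceeds 49).
    (h): 78 − 28 = 50 > 49 [met]
    (i): 89 − 39 = 50 > 49 [met]
  The claimant carries the last stage.
With every stage satisfied, the claimant prevails on this issue.
Per-issue: Issue I → respondent; Issue II → respondent; Issue III → claimant. The claimant must prevail on at least one issue; overall, the claimant prevails.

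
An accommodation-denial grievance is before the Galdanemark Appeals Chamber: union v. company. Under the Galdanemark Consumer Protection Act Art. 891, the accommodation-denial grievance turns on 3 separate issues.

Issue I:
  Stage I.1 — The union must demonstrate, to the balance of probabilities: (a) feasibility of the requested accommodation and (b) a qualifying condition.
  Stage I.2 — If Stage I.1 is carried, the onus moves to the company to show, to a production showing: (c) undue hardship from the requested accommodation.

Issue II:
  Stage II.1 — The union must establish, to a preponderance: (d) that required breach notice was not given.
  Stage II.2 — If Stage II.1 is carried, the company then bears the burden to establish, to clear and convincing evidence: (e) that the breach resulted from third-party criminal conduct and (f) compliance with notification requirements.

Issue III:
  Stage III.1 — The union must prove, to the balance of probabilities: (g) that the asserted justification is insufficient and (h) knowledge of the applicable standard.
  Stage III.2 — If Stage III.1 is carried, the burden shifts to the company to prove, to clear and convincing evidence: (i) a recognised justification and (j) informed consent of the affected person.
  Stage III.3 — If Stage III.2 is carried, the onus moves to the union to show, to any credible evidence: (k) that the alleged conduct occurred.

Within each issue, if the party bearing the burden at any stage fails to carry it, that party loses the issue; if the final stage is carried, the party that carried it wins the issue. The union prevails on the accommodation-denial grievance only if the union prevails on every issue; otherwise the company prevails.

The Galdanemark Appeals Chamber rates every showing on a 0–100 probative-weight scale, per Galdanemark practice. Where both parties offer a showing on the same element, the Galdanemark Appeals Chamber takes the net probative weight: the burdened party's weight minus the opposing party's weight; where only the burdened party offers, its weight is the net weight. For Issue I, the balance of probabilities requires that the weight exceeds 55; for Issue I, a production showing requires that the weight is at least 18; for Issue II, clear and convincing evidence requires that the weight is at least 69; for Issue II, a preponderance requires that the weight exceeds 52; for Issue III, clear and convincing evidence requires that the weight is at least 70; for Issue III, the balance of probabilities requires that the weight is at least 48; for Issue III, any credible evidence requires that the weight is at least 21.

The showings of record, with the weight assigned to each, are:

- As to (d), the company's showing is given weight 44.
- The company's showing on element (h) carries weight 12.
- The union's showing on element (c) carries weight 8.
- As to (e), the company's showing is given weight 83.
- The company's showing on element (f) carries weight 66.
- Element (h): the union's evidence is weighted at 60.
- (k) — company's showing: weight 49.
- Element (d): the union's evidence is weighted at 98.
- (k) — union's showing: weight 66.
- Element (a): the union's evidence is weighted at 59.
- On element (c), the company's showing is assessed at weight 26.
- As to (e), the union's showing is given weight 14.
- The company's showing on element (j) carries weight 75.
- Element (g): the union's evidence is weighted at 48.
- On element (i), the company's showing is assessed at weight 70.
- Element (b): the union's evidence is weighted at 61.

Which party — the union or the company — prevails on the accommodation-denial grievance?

— Issue I —
Stage I.1 — burden on union; standard: the balance of probabilities (weight exceeds 55).
    (a): 59 > 55 [met]
    (b): 61 > 55 [met]
  All elements met. The burden passes to the company.
Stage I.2 — burden on company; standard: a production showing (weight is at least 18).
    (c): 26 − 8 = 18 ≥ 18 [met]
  The company carries the last stage.
All stages carried — the company prevails on this issue.
— Issue II —
At Stage II.1 the union must meet a preponderance (weight exceeds 52): on (d) the weight is 98 less the opposing 44 gives net 54, which does exceed 52, so (d) meets the standard.
  Stage II.1 carried; the burden shifts to the company.
At Stage II.2 the company must meet clear and convincing evidence (weight is at least 69): on (e) the weight is 83 less the opposing 14 gives net 69, ≥ 69, so (e) meets the standard; on (f) the weight is 66, which does not reach 69, so (f) does not meet the standard.
  Not every element is met, so the company fails to carry Stage II.2.
The union prevails on this issue.
— Issue III —
Stage III.1 (union, the balance of probabilities, weight is at least 48): (g) 48 ≥ 48 — meets; (h) net 60−12=48 ≥ 48 — meets.
  All elements met. The burden passes to the company.
Stage III.2 (company, clear and convincing evidence, weight is at least 70): (i) 70 ≥ 70 — meets; (j) 75 ≥ 70 — meets.
  Stage III.2 carried; the burden shifts to the union.
Stage III.3 (union, any credible evidence, weight is at least 21): (k) net 66−49=17 < 21 — fails.
  Stage III.3 not carried; the union fails its burden.
The analysis ends at Stage III.3; the company prevails on this issue.
Per-issue: Issue I → company; Issue II → union; Issue III → company. The union must prevail on every issue; overall, the company prevails.

company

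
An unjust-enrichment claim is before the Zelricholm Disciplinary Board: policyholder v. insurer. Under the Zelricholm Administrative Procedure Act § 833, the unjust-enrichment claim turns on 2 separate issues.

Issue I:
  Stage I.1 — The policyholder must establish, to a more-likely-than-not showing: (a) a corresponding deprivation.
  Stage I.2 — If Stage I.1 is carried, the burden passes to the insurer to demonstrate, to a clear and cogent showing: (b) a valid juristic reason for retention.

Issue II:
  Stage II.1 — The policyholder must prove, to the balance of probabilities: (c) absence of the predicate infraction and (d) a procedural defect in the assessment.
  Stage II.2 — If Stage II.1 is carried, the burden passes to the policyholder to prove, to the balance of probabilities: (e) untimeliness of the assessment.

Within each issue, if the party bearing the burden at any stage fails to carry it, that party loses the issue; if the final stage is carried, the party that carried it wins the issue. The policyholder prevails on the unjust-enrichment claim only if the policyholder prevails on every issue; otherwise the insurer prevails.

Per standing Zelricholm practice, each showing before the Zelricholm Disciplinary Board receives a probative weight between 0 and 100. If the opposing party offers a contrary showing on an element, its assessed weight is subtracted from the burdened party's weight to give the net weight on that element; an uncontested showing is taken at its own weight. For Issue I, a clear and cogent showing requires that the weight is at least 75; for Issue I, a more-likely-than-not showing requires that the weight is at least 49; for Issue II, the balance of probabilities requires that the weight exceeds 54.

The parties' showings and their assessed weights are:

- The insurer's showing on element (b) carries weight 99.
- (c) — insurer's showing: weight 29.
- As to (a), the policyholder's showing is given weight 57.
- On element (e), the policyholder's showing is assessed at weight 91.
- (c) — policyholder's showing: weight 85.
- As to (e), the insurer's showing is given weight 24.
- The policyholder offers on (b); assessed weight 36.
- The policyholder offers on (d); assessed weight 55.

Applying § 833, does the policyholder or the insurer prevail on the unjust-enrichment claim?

— Issue I —
Stage I.1 — burden on policyholder; standard: a more-likely-than-not showing (weight is at least 49).
    (a): 57 ≥ 49 [met]
  The policyholder carries Stage I.1; the insurer now bears the burden.
Stage I.2 — burden on insurer; standard: a clear and cogent showing (weight is at least 75).
    (b): 99 − 36 = 63 < 75 [not met]
  The insurer does not carry Stage I.2.
So the policyholder prevails on this issue.
— Issue II —
Stage II.1 — burden on policyholder; standard: the balance of probabilities (weight exceeds 54).
    (c): 85 − 29 = 56 > 54 [met]
    (d): 55 > 54 [met]
  Stage II.1 carried; the burden remains with the policyholder.
Stage II.2 — burden on policyholder; standard: the balance of probabilities (weight exceeds 54).
    (e): 91 − 24 = 67 > 54 [met]
  Stage II.2 carried; the final stage is satisfied.
Every stage carried; the policyholder prevails on this issue.
Per-issue: Issue I → policyholder; Issue II → policyholder. The policyholder must prevail on every issue; overall, the policyholder prevails.

policyholder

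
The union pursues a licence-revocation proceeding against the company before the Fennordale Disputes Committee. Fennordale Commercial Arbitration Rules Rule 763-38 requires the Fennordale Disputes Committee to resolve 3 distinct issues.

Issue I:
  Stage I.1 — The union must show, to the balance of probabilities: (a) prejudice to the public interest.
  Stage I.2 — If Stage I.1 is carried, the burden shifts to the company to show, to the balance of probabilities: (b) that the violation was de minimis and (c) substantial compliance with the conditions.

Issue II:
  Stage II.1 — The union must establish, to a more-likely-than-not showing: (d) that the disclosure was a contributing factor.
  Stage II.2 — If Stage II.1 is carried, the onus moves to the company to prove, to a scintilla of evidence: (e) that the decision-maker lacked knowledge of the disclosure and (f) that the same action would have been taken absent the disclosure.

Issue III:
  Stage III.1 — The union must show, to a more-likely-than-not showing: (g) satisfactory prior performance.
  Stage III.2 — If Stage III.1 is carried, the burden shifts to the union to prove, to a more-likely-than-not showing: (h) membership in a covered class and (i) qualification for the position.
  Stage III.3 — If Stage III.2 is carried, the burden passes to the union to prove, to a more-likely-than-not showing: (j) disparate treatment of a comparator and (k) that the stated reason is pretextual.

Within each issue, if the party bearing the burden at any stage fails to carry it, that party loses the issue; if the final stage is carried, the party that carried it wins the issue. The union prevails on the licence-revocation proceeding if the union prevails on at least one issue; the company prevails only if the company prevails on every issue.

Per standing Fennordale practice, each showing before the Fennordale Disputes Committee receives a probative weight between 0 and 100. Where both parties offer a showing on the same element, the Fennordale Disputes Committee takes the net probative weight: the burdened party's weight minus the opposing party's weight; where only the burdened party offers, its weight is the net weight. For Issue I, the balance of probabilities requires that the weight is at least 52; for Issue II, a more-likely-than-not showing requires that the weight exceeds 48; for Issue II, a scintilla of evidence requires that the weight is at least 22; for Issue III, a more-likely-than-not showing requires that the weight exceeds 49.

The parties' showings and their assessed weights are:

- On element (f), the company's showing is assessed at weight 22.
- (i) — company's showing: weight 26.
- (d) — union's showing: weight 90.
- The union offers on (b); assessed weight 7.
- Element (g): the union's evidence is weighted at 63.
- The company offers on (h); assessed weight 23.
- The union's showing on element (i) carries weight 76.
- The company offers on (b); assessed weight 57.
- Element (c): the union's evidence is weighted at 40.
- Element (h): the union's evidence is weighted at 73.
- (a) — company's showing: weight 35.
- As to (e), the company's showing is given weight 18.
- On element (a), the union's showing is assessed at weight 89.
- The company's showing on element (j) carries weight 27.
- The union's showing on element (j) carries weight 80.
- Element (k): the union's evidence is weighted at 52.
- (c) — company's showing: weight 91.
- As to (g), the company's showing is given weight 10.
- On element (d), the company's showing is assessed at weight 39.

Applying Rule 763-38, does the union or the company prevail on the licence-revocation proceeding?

union

— Issue I —
Stage I.1 — burden on union; standard: the balance of probabilities (weight is at least 52).
    (a): 89 − 35 = 54 ≥ 52 [met]
  Stage I.1 is satisfied; the onus moves to the company.
Stage I.2 — burden on company; standard: the balance of probabilities (weight is at least 52).
    (b): 57 − 7 = 50 < 52 [not met]
    (c): 91 − 40 = 51 < 52 [not met]
  Stage I.2 not carried; the company fails its burden.
The analysis ends at Stage I.2; the union prevails on this issue.
— Issue II —
Stage II.1 — burden on union; standard: a more-likely-than-not showing (weight exceeds 48).
    (d): 90 − 39 = 51 > 48 [met]
  Stage II.1 is satisfied; the onus moves to the company.
Stage II.2 — burden on company; standard: a scintilla of evidence (weight is at least 22).
    (e): 18 < 22 [not met]
    (f): 22 ≥ 22 [met]
  Stage II.2 not carried; the company fails its burden.
So the union prevails on this issue.
— Issue III —
Stage III.1 — burden on union; standard: a more-likely-than-not showing (weight exceeds 49).
    (g): 63 − 10 = 53 > 49 [met]
  Stage III.1 is satisfied; the union continues to bear the burden.
Stage III.2 — burden on union; standard: a more-likely-than-not showing (weight exceeds 49).
    (h): 73 − 23 = 50 > 49 [met]
    (i): 76 − 26 = 50 > 49 [met]
  All elements met. The union retains the burden for Stage III.3.
Stage III.3 — burden on union; standard: a more-likely-than-not showing (weight exceeds 49).
    (j): 80 − 27 = 53 > 49 [met]
    (k): 52 > 49 [met]
  All elements met at the final stage.
Every stage carried; the union prevails on this issue.
Per-issue: Issue I → union; Issue II → union; Issue III → union. The union must prevail on at least one issue; overall, the union prevails.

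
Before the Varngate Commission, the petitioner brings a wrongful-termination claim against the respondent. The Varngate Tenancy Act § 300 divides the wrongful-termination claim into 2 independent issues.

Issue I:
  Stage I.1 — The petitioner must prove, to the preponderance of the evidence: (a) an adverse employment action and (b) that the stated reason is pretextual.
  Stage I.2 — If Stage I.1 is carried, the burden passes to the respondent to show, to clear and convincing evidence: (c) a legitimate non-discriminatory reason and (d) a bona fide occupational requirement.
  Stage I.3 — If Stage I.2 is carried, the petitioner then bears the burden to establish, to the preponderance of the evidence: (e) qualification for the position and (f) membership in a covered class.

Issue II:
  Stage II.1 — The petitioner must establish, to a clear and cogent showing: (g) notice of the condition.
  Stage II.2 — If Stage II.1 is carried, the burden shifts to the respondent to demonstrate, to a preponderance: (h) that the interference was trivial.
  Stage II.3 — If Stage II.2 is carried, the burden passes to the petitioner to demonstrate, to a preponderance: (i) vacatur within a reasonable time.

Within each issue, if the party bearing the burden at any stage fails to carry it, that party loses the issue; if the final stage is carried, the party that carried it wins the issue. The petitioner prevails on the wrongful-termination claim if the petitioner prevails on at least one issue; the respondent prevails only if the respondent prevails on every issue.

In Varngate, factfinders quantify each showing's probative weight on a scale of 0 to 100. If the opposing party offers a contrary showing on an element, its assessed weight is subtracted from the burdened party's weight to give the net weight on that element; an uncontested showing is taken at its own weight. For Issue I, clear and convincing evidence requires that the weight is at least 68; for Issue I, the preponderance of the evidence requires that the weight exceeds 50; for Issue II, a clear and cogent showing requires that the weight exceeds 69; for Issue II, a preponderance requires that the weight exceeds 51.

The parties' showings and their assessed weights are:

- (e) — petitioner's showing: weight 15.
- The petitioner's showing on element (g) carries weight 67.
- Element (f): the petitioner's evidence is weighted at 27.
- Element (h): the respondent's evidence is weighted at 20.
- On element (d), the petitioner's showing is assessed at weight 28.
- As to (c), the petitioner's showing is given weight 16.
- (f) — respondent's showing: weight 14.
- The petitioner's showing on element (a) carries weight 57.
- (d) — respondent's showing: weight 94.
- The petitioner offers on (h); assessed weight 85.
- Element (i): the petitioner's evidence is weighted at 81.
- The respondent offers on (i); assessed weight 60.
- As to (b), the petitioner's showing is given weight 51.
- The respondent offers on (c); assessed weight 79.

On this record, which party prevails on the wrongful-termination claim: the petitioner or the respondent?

— Issue I —
Stage I.1 (petitioner, the preponderance of the evidence, weight exceeds 50): (a) 57 > 50 — meets; (b) 51 > 50 — meets.
  The petitioner carries Stage I.1; the respondent now bears the burden.
Stage I.2 (respondent, clear and convincing evidence, weight is at least 68): (c) net 79−16=63 < 68 — fails; (d) net 94−28=66 < 68 — fails.
  The respondent does not carry Stage I.2.
The petitioner prevails on this issue.
— Issue II —
Stage II.1 (petitioner, a clear and cogent showing, weight exceeds 69): (g) 67 ≤ 69 — fails.
  The petitioner does not carry Stage II.1.
So the respondent prevails on this issue.
Per-issue: Issue I → petitioner; Issue II → respondent. The petitioner must prevail on at least one issue; overall, the petitioner prevails.

petitioner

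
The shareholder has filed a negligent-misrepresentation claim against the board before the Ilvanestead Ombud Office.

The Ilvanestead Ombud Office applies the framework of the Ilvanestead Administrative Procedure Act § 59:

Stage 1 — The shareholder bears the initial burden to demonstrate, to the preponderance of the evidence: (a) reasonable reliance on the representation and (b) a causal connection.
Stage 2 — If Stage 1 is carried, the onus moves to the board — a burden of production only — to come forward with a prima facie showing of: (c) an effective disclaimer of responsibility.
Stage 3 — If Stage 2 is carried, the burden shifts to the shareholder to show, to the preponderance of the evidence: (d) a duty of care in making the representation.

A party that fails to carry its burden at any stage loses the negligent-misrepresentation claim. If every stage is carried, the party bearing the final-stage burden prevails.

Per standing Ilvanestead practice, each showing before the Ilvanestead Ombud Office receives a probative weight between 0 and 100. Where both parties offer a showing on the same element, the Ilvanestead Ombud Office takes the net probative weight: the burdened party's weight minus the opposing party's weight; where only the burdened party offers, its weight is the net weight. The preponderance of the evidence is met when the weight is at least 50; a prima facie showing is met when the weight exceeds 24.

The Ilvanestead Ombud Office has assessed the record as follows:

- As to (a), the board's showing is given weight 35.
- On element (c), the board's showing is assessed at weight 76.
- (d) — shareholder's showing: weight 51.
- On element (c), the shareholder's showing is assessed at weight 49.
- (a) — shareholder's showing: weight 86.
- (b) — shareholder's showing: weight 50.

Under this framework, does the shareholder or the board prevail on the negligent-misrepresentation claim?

At Stage 1 the shareholder must meet the preponderance of the evidence (weight is at least 50): on (a) the weight is 86 less the opposing 35 gives net 51, ≥ 50, so (a) meets the standard; on (b) the weight is 50, ≥ 50, so (b) meets the standard.
  All elements met. The burden passes to the board.
At Stage 2 the board must meet a prima facie showing (weight exceeds 24): on (c) the weight is 76 less the opposing 49 gives net 27, which does exceed 24, so (c) meets the standard.
  All elements met. The burden passes to the shareholder.
At Stage 3 the shareholder must meet the preponderance of the evidence (weight is at least 50): on (d) the weight is 51, which does reach 50, so (d) meets the standard.
  All elements met at the final stage.
With every stage satisfied, the shareholder prevails.

shareholder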